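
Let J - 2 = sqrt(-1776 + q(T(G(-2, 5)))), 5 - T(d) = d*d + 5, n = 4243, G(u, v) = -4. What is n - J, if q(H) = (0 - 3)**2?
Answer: 4241 - I*sqrt(1767) ≈ 4241.0 - 42.036*I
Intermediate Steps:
T(d) = -d**2 (T(d) = 5 - (d*d + 5) = 5 - (d**2 + 5) = 5 - (5 + d**2) = 5 + (-5 - d**2) = -d**2)
q(H) = 9 (q(H) = (-3)**2 = 9)
J = 2 + I*sqrt(1767) (J = 2 + sqrt(-1776 + 9) = 2 + sqrt(-1767) = 2 + I*sqrt(1767) ≈ 2.0 + 42.036*I)
n - J = 4243 - (2 + I*sqrt(1767)) = 4243 + (-2 - I*sqrt(1767)) = 4241 - I*sqrt(1767)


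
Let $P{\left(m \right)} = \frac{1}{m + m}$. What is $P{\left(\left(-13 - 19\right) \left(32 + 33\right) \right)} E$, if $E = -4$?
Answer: $\frac{1}{1040} \approx 0.00096154$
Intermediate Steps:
$P{\left(m \right)} = \frac{1}{2 m}$
$P{\left(\left(-13 - 19\right) \left(32 + 33\right) \right)} E = \frac{1}{2 \left(-13 - 19\right) \left(32 + 33\right)} \left(-4\right) = \frac{1}{2 \left(\left(-32\right) 65\right)} \left(-4\right) = \frac{1}{2 \left(-2080\right)} \left(-4\right) = \frac{1}{2} \left(- \frac{1}{2080}\right) \left(-4\right) = \left(- \frac{1}{4160}\right) \left(-4\right) = \frac{1}{1040}$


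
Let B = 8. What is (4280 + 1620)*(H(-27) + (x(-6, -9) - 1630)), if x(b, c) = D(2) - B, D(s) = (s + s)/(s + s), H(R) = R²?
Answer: -5357200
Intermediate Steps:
D(s) = 1 (D(s) = (2*s)/((2*s)) = (2*s)*(1/(2*s)) = 1)
x(b, c) = -7 (x(b, c) = 1 - 1*8 = 1 - 8 = -7)
(4280 + 1620)*(H(-27) + (x(-6, -9) - 1630)) = (4280 + 1620)*((-27)² + (-7 - 1630)) = 5900*(729 - 1637) = 5900*(-908) = -5357200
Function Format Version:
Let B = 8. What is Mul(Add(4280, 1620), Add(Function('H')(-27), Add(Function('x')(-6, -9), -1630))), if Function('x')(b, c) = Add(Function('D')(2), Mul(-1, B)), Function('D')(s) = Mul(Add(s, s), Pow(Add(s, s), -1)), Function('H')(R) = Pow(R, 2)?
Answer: -5357200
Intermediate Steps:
Function('D')(s) = 1 (Function('D')(s) = Mul(Mul(2, s), Pow(Mul(2, s), -1)) = Mul(Mul(2, s), Mul(Rational(1, 2), Pow(s, -1))) = 1)
Function('x')(b, c) = -7 (Function('x')(b, c) = Add(1, Mul(-1, 8)) = Add(1, -8) = -7)
Mul(Add(4280, 1620), Add(Function('H')(-27), Add(Function('x')(-6, -9), -1630))) = Mul(Add(4280, 1620), Add(Pow(-27, 2), Add(-7, -1630))) = Mul(5900, Add(729, -1637)) = Mul(5900, -908) = -5357200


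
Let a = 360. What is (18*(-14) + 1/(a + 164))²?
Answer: 17436410209/274576 ≈ 63503.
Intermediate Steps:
(18*(-14) + 1/(a + 164))² = (18*(-14) + 1/(360 + 164))² = (-252 + 1/524)² = (-132047/524)² = 17436410209/274576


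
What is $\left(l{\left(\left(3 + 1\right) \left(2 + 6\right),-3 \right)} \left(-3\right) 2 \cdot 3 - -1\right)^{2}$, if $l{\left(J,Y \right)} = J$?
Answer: $330625$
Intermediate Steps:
$\left(l{\left(\left(3 + 1\right) \left(2 + 6\right),-3 \right)} \left(-3\right) 2 \cdot 3 - -1\right)^{2} = \left(\left(3 + 1\right) \left(2 + 6\right) \left(-3\right) 2 \cdot 3 - -1\right)^{2} = \left(4 \cdot 8 \left(-3\right) 6 + \left(-8 + 9\right)\right)^{2} = \left(32 \left(-3\right) 6 + 1\right)^{2} = \left(\left(-96\right) 6 + 1\right)^{2} = \left(-576 + 1\right)^{2} = \left(-575\right)^{2} = 330625$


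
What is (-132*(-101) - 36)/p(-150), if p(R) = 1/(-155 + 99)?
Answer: -744576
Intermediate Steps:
p(R) = -1/56 (p(R) = 1/(-56) = -1/56)
(-132*(-101) - 36)/p(-150) = (-132*(-101) - 36)/(-1/56) = (13332 - 36)*(-56) = 13296*(-56) = -744576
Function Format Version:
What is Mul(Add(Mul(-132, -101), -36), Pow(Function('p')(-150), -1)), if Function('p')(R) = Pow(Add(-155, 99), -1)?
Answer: -744576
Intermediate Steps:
Function('p')(R) = Rational(-1, 56) (Function('p')(R) = Pow(-56, -1) = Rational(-1, 56))
Mul(Add(Mul(-132, -101), -36), Pow(Function('p')(-150), -1)) = Mul(Add(Mul(-132, -101), -36), Pow(Rational(-1, 56), -1)) = Mul(Add(13332, -36), -56) = Mul(13296, -56) = -744576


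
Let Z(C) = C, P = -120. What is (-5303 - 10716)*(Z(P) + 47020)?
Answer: -751291100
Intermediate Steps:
(-5303 - 10716)*(Z(P) + 47020) = (-5303 - 10716)*(-120 + 47020) = -16019*46900 = -751291100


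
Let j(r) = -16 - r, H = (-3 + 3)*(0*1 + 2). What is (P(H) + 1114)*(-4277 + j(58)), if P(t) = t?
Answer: -4847014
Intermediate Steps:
H = 0 (H = 0*(0 + 2) = 0*2 = 0)
(P(H) + 1114)*(-4277 + j(58)) = (0 + 1114)*(-4277 + (-16 - 1*58)) = 1114*(-4277 + (-16 - 58)) = 1114*(-4277 - 74) = 1114*(-4351) = -4847014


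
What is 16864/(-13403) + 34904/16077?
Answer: 196695784/215480031 ≈ 0.91283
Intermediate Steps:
16864/(-13403) + 34904/16077 = 16864*(-1/13403) + 34904*(1/16077) = -16864/13403 + 34904/16077 = 196695784/215480031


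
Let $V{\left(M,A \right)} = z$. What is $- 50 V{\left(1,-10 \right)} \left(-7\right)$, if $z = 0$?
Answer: $0$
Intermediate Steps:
$V{\left(M,A \right)} = 0$
$- 50 V{\left(1,-10 \right)} \left(-7\right) = \left(-50\right) 0 \left(-7\right) = 0 \left(-7\right) = 0$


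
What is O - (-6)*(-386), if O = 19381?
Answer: 17065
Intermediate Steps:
O - (-6)*(-386) = 19381 - (-6)*(-386) = 19381 - 1*2316 = 19381 - 2316 = 17065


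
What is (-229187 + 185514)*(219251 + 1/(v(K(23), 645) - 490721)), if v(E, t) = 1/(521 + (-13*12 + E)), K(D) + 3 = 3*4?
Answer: -1757360465175780017/183529653 ≈ -9.5754e+9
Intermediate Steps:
K(D) = 9 (K(D) = -3 + 3*4 = -3 + 12 = 9)
v(E, t) = 1/(365 + E) (v(E, t) = 1/(521 + (-156 + E)) = 1/(365 + E))
(-229187 + 185514)*(219251 + 1/(v(K(23), 645) - 490721)) = (-229187 + 185514)*(219251 + 1/(1/(365 + 9) - 490721)) = -43673*(219251 + 1/(1/374 - 490721)) = -43673*(219251 + 1/(-183529653/374)) = -43673*(219251 - 374/183529653) = -43673*40239059949529/183529653 = -1757360465175780017/183529653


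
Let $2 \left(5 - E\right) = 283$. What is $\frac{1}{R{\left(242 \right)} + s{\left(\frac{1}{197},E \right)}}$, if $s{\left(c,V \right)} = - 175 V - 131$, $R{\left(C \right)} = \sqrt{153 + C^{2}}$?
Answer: $\frac{95026}{2257250301} - \frac{4 \sqrt{58717}}{2257250301} \approx 4.1669 \cdot 10^{-5}$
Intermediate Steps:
$E = - \frac{273}{2}$ ($E = 5 - \frac{283}{2} = - \frac{273}{2} \approx -136.5$)
$s{\left(c,V \right)} = -131 - 175 V$
$\frac{1}{R{\left(242 \right)} + s{\left(\frac{1}{197},E \right)}} = \frac{1}{\sqrt{153 + 242^{2}} - - \frac{47513}{2}} = \frac{1}{\sqrt{153 + 58564} + \left(-131 + \frac{47775}{2}\right)} = \frac{1}{\sqrt{58717} + \frac{47513}{2}} = \frac{1}{\frac{47513}{2} + \sqrt{58717}}$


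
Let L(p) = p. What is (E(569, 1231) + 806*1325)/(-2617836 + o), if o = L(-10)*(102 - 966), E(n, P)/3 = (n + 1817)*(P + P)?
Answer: -9345473/1304598 ≈ -7.1635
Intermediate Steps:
E(n, P) = 6*P*(1817 + n) (E(n, P) = 3*((n + 1817)*(P + P)) = 3*((1817 + n)*(2*P)) = 3*(2*P*(1817 + n)) = 6*P*(1817 + n))
o = 8640 (o = -10*(102 - 966) = -10*(-864) = 8640)
(E(569, 1231) + 806*1325)/(-2617836 + o) = (6*1231*(1817 + 569) + 806*1325)/(-2617836 + 8640) = (6*1231*2386 + 1067950)/(-2609196) = (17622996 + 1067950)*(-1/2609196) = 18690946*(-1/2609196) = -9345473/1304598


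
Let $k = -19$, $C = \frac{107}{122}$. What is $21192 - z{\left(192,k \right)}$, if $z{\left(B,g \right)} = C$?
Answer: $\frac{2585317}{122} \approx 21191.0$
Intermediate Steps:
$C = \frac{107}{122}$ ($C = 107 \cdot \frac{1}{122} = \frac{107}{122} \approx 0.87705$)
$z{\left(B,g \right)} = \frac{107}{122}$
$21192 - z{\left(192,k \right)} = 21192 - \frac{107}{122} = \frac{2585317}{122}$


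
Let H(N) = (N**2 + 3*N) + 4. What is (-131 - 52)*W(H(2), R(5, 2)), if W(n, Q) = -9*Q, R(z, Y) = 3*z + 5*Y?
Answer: 41175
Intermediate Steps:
H(N) = 4 + N**2 + 3*N
(-131 - 52)*W(H(2), R(5, 2)) = (-131 - 52)*(-9*(3*5 + 5*2)) = -(-1647)*(15 + 10) = -(-1647)*25 = -183*(-225) = 41175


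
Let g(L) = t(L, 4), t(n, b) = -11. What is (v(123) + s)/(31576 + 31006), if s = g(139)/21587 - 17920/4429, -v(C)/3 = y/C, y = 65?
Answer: -11038485807/122659522900213 ≈ -8.9993e-5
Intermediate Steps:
g(L) = -11
v(C) = -195/C
s = -386887759/95608823 (s = -11/21587 - 17920/4429 = -386887759/95608823 ≈ -4.0466)
(v(123) + s)/(31576 + 31006) = (-195/123 - 386887759/95608823)/(31576 + 31006) = (-195*1/123 - 386887759/95608823)/62582 = (-65/41 - 386887759/95608823)*(1/62582) = -22076971614/3919961743*1/62582 = -11038485807/122659522900213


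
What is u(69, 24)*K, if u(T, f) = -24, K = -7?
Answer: 168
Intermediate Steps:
u(69, 24)*K = -24*(-7) = 168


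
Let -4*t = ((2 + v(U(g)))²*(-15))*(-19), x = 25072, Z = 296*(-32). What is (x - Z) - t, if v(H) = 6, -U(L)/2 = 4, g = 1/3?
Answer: 39104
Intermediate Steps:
g = ⅓ ≈ 0.33333
U(L) = -8 (U(L) = -2*4 = -8)
Z = -9472
t = -4560 (t = -(2 + 6)²*(-15)*(-19)/4 = -8²*(-15)*(-19)/4 = -64*(-15)*(-19)/4 = -(-240)*(-19) = -¼*18240 = -4560)
(x - Z) - t = (25072 - 1*(-9472)) - 1*(-4560) = (25072 + 9472) + 4560 = 34544 + 4560 = 39104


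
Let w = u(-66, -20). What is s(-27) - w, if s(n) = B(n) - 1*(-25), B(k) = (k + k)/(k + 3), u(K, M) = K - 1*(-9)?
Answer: 337/4 ≈ 84.250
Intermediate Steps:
u(K, M) = 9 + K (u(K, M) = K + 9 = 9 + K)
B(k) = 2*k/(3 + k) (B(k) = (2*k)/(3 + k) = 2*k/(3 + k))
w = -57 (w = 9 - 66 = -57)
s(n) = 25 + 2*n/(3 + n) (s(n) = 2*n/(3 + n) - 1*(-25) = 2*n/(3 + n) + 25 = 25 + 2*n/(3 + n))
s(-27) - w = 3*(25 + 9*(-27))/(3 - 27) - 1*(-57) = 3*(25 - 243)/(-24) + 57 = 3*(-1/24)*(-218) + 57 = 109/4 + 57 = 337/4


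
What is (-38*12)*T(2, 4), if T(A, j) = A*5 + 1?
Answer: -5016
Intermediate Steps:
T(A, j) = 1 + 5*A (T(A, j) = 5*A + 1 = 1 + 5*A)
(-38*12)*T(2, 4) = (-38*12)*(1 + 5*2) = -456*(1 + 10) = -456*11 = -5016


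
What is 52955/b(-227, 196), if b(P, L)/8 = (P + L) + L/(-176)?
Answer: -582505/2826 ≈ -206.12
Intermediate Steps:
b(P, L) = 8*P + 175*L/22 (b(P, L) = 8*((P + L) + L/(-176)) = 8*((L + P) + L*(-1/176)) = 8*((L + P) - L/176) = 8*(P + 175*L/176) = 8*P + 175*L/22)
52955/b(-227, 196) = 52955/(8*(-227) + (175/22)*196) = 52955/(-1816 + 17150/11) = 52955/(-2826/11) = 52955*(-11/2826) = -582505/2826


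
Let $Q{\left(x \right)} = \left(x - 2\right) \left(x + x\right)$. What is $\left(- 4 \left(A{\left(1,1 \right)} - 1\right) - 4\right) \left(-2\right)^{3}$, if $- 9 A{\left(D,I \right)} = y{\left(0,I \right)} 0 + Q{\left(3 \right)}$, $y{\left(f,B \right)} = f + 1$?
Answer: $- \frac{64}{3} \approx -21.333$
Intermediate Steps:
$y{\left(f,B \right)} = 1 + f$
$Q{\left(x \right)} = 2 x \left(-2 + x\right)$ ($Q{\left(x \right)} = \left(-2 + x\right) 2 x = 2 x \left(-2 + x\right)$)
$A{\left(D,I \right)} = - \frac{2}{3}$ ($A{\left(D,I \right)} = - \frac{\left(1 + 0\right) 0 + 2 \cdot 3 \left(-2 + 3\right)}{9} = - \frac{1 \cdot 0 + 2 \cdot 3 \cdot 1}{9} = - \frac{0 + 6}{9} = \left(- \frac{1}{9}\right) 6 = - \frac{2}{3}$)
$\left(- 4 \left(A{\left(1,1 \right)} - 1\right) - 4\right) \left(-2\right)^{3} = \left(- 4 \left(- \frac{2}{3} - 1\right) - 4\right) \left(-2\right)^{3} = \left(\left(-4\right) \left(- \frac{5}{3}\right) - 4\right) \left(-8\right) = \left(\frac{20}{3} - 4\right) \left(-8\right) = \frac{8}{3} \left(-8\right) = - \frac{64}{3}$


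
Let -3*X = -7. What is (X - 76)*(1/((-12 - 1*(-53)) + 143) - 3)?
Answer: 121771/552 ≈ 220.60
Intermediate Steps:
X = 7/3 (X = -1/3*(-7) = 7/3 ≈ 2.3333)
(X - 76)*(1/((-12 - 1*(-53)) + 143) - 3) = (7/3 - 76)*(1/((-12 - 1*(-53)) + 143) - 3) = -221*(1/((-12 + 53) + 143) - 3)/3 = -221*(1/(41 + 143) - 3)/3 = -221*(1/184 - 3)/3 = -221/3*(-551/184) = 121771/552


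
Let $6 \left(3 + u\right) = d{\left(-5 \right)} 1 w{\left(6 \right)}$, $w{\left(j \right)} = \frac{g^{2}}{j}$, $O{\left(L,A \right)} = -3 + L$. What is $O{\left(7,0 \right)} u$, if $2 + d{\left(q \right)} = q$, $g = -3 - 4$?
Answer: $- \frac{451}{9} \approx -50.111$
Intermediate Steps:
$g = -7$ ($g = -3 - 4 = -7$)
$d{\left(q \right)} = -2 + q$
$w{\left(j \right)} = \frac{49}{j}$ ($w{\left(j \right)} = \frac{\left(-7\right)^{2}}{j} = \frac{49}{j}$)
$u = - \frac{451}{36}$ ($u = -3 + \frac{\left(-2 - 5\right) 1 \cdot \frac{49}{6}}{6} = -3 + \frac{\left(-7\right) 1 \cdot 49 \cdot \frac{1}{6}}{6} = -3 + \frac{\left(-7\right) \frac{49}{6}}{6} = -3 + \frac{1}{6} \left(- \frac{343}{6}\right) = -3 - \frac{343}{36} = - \frac{451}{36} \approx -12.528$)
$O{\left(7,0 \right)} u = \left(-3 + 7\right) \left(- \frac{451}{36}\right) = 4 \left(- \frac{451}{36}\right) = - \frac{451}{9}$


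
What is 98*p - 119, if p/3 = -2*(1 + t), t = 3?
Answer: -2471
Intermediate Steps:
p = -24 (p = 3*(-2*(1 + 3)) = 3*(-2*4) = 3*(-8) = -24)
98*p - 119 = 98*(-24) - 119 = -2352 - 119 = -2471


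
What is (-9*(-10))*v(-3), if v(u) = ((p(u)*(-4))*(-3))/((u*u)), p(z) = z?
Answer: -360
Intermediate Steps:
v(u) = 12/u (v(u) = ((u*(-4))*(-3))/((u*u)) = (-4*u*(-3))/(u²) = (12*u)/u² = 12/u)
(-9*(-10))*v(-3) = (-9*(-10))*(12/(-3)) = 90*(12*(-⅓)) = 90*(-4) = -360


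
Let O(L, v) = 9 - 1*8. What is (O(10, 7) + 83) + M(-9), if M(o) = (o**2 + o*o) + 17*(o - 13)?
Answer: -128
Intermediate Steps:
M(o) = -221 + 2*o**2 + 17*o (M(o) = (o**2 + o**2) + 17*(-13 + o) = 2*o**2 + (-221 + 17*o) = -221 + 2*o**2 + 17*o)
O(L, v) = 1 (O(L, v) = 9 - 8 = 1)
(O(10, 7) + 83) + M(-9) = (1 + 83) + (-221 + 2*(-9)**2 + 17*(-9)) = 84 + (-221 + 2*81 - 153) = 84 + (-221 + 162 - 153) = 84 - 212 = -128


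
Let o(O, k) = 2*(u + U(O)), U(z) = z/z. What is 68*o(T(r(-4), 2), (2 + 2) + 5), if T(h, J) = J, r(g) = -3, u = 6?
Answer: 952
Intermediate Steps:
U(z) = 1
o(O, k) = 14 (o(O, k) = 2*(6 + 1) = 2*7 = 14)
68*o(T(r(-4), 2), (2 + 2) + 5) = 68*14 = 952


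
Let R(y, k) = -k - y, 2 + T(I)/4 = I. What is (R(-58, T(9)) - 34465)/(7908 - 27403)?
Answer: 6887/3899 ≈ 1.7663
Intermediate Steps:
T(I) = -8 + 4*I
(R(-58, T(9)) - 34465)/(7908 - 27403) = ((-(-8 + 4*9) - 1*(-58)) - 34465)/(7908 - 27403) = ((-(-8 + 36) + 58) - 34465)/(-19495) = ((-1*28 + 58) - 34465)*(-1/19495) = ((-28 + 58) - 34465)*(-1/19495) = (30 - 34465)*(-1/19495) = -34435*(-1/19495) = 6887/3899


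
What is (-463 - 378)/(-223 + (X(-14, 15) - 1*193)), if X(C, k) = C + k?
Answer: 841/415 ≈ 2.0265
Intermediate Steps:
(-463 - 378)/(-223 + (X(-14, 15) - 1*193)) = (-463 - 378)/(-223 + ((-14 + 15) - 1*193)) = -841/(-223 + (1 - 193)) = -841/(-223 - 192) = -841/(-415) = -841*(-1/415) = 841/415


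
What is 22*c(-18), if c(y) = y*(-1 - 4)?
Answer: 1980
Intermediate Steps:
c(y) = -5*y (c(y) = y*(-5) = -5*y)
22*c(-18) = 22*(-5*(-18)) = 22*90 = 1980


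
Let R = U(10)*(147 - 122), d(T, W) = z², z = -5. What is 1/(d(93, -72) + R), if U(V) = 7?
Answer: 1/200 ≈ 0.0050000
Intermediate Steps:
d(T, W) = 25 (d(T, W) = (-5)² = 25)
R = 175 (R = 7*(147 - 122) = 7*25 = 175)
1/(d(93, -72) + R) = 1/(25 + 175) = 1/200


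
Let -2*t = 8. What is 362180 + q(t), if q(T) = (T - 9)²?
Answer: 362349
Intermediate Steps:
t = -4 (t = -½*8 = -4)
q(T) = (-9 + T)²
362180 + q(t) = 362180 + (-9 - 4)² = 362180 + (-13)² = 362180 + 169 = 362349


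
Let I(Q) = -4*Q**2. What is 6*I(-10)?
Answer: -2400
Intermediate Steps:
6*I(-10) = 6*(-4*(-10)**2) = 6*(-4*100) = 6*(-400) = -2400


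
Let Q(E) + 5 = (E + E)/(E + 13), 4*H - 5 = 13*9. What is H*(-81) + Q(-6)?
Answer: -34681/14 ≈ -2477.2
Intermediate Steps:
H = 61/2 (H = 5/4 + (13*9)/4 = 5/4 + (¼)*117 = 5/4 + 117/4 = 61/2 ≈ 30.500)
Q(E) = -5 + 2*E/(13 + E) (Q(E) = -5 + (E + E)/(E + 13) = -5 + (2*E)/(13 + E) = -5 + 2*E/(13 + E))
H*(-81) + Q(-6) = (61/2)*(-81) + (-65 - 3*(-6))/(13 - 6) = -4941/2 + (-65 + 18)/7 = -4941/2 + (⅐)*(-47) = -4941/2 - 47/7 = -34681/14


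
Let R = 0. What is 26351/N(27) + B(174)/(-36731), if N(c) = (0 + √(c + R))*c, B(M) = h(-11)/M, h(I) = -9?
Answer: 3/2130398 + 26351*√3/243 ≈ 187.82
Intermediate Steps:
B(M) = -9/M
N(c) = c^(3/2) (N(c) = (0 + √(c + 0))*c = (0 + √c)*c = √c*c = c^(3/2))
26351/N(27) + B(174)/(-36731) = 26351/(27^(3/2)) - 9/174/(-36731) = 26351/((81*√3)) - 9*1/174*(-1/36731) = 26351*(√3/243) - 3/58*(-1/36731) = 26351*√3/243 + 3/2130398 = 3/2130398 + 26351*√3/243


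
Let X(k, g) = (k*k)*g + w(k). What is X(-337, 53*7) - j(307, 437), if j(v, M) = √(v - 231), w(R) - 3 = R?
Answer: 42133765 - 2*√19 ≈ 4.2134e+7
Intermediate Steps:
w(R) = 3 + R
j(v, M) = √(-231 + v)
X(k, g) = 3 + k + g*k² (X(k, g) = (k*k)*g + (3 + k) = k²*g + (3 + k) = g*k² + (3 + k) = 3 + k + g*k²)
X(-337, 53*7) - j(307, 437) = (3 - 337 + (53*7)*(-337)²) - √(-231 + 307) = (3 - 337 + 371*113569) - √76 = (3 - 337 + 42134099) - 2*√19 = 42133765 - 2*√19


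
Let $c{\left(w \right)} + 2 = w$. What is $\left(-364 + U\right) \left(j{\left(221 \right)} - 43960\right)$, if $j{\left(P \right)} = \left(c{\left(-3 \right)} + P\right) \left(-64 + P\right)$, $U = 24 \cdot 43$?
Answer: $-6712064$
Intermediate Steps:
$c{\left(w \right)} = -2 + w$
$U = 1032$
$j{\left(P \right)} = \left(-64 + P\right) \left(-5 + P\right)$ ($j{\left(P \right)} = \left(\left(-2 - 3\right) + P\right) \left(-64 + P\right) = \left(-5 + P\right) \left(-64 + P\right) = \left(-64 + P\right) \left(-5 + P\right)$)
$\left(-364 + U\right) \left(j{\left(221 \right)} - 43960\right) = \left(-364 + 1032\right) \left(\left(320 + 221^{2} - 15249\right) - 43960\right) = 668 \left(\left(320 + 48841 - 15249\right) - 43960\right) = 668 \left(33912 - 43960\right) = 668 \left(-10048\right) = -6712064$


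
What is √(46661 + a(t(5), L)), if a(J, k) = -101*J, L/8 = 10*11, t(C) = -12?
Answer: 7*√977 ≈ 218.80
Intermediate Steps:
L = 880 (L = 8*(10*11) = 8*110 = 880)
√(46661 + a(t(5), L)) = √(46661 - 101*(-12)) = √(46661 + 1212) = √47873 = 7*√977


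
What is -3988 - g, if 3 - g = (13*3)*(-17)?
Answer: -4654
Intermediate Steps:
g = 666 (g = 3 - 13*3*(-17) = 3 - 39*(-17) = 3 - 1*(-663) = 3 + 663 = 666)
-3988 - g = -3988 - 1*666 = -3988 - 666 = -4654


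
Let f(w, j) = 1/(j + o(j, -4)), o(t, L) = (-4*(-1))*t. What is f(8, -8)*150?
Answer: -15/4 ≈ -3.7500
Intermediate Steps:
o(t, L) = 4*t
f(w, j) = 1/(5*j) (f(w, j) = 1/(j + 4*j) = 1/(5*j))
f(8, -8)*150 = ((1/5)/(-8))*150 = ((1/5)*(-1/8))*150 = -1/40*150 = -15/4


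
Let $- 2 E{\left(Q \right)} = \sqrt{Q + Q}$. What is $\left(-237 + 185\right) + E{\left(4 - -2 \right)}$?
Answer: $-52 - \sqrt{3} \approx -53.732$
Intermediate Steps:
$E{\left(Q \right)} = - \frac{\sqrt{2} \sqrt{Q}}{2}$ ($E{\left(Q \right)} = - \frac{\sqrt{Q + Q}}{2} = - \frac{\sqrt{2 Q}}{2} = - \frac{\sqrt{2} \sqrt{Q}}{2}$)
$\left(-237 + 185\right) + E{\left(4 - -2 \right)} = \left(-237 + 185\right) - \frac{\sqrt{2} \sqrt{4 - -2}}{2} = -52 - \frac{\sqrt{2} \sqrt{4 + 2}}{2} = -52 - \frac{\sqrt{2} \sqrt{6}}{2} = -52 - \sqrt{3}$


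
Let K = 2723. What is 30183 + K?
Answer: 32906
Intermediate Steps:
30183 + K = 30183 + 2723 = 32906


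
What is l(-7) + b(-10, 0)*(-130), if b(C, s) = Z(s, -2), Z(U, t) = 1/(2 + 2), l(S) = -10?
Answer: -85/2 ≈ -42.500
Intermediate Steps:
Z(U, t) = 1/4
b(C, s) = 1/4
l(-7) + b(-10, 0)*(-130) = -10 + (1/4)*(-130) = -10 - 65/2 = -85/2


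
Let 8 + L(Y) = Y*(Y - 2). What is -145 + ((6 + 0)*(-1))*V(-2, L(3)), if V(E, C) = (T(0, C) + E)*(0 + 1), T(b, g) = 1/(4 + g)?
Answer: -127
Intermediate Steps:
L(Y) = -8 + Y*(-2 + Y) (L(Y) = -8 + Y*(Y - 2) = -8 + Y*(-2 + Y))
V(E, C) = E + 1/(4 + C) (V(E, C) = (1/(4 + C) + E)*(0 + 1) = (E + 1/(4 + C))*1 = E + 1/(4 + C))
-145 + ((6 + 0)*(-1))*V(-2, L(3)) = -145 + ((6 + 0)*(-1))*((1 - 2*(4 + (-8 + 3**2 - 2*3)))/(4 + (-8 + 3**2 - 2*3))) = -145 + (6*(-1))*((1 - 2*(4 + (-8 + 9 - 6)))/(4 + (-8 + 9 - 6))) = -145 - 6*(1 - 2*(4 - 5))/(4 - 5) = -145 - 6*(1 - 2*(-1))/(-1) = -145 - (-6)*(1 + 2) = -145 - (-6)*3 = -145 - 6*(-3) = -145 + 18 = -127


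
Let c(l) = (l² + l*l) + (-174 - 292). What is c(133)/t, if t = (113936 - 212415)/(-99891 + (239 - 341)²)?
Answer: 3124170144/98479 ≈ 31724.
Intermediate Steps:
t = 98479/89487 (t = -98479/(-99891 + (-102)²) = -98479/(-99891 + 10404) = -98479/(-89487) = -98479*(-1/89487) = 98479/89487 ≈ 1.1005)
c(l) = -466 + 2*l² (c(l) = (l² + l²) - 466 = 2*l² - 466 = -466 + 2*l²)
c(133)/t = (-466 + 2*133²)/(98479/89487) = (-466 + 2*17689)*(89487/98479) = (-466 + 35378)*(89487/98479) = 34912*(89487/98479) = 3124170144/98479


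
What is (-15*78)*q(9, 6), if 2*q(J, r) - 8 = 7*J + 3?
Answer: -43290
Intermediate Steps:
q(J, r) = 11/2 + 7*J/2 (q(J, r) = 4 + (7*J + 3)/2 = 4 + (3 + 7*J)/2 = 4 + (3/2 + 7*J/2) = 11/2 + 7*J/2)
(-15*78)*q(9, 6) = (-15*78)*(11/2 + (7/2)*9) = -1170*(11/2 + 63/2) = -1170*37 = -43290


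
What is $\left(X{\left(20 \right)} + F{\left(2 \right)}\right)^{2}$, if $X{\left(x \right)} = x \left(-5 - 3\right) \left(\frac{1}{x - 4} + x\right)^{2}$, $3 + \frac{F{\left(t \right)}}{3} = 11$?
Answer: $\frac{265238390169}{64} \approx 4.1443 \cdot 10^{9}$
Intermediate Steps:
$F{\left(t \right)} = 24$ ($F{\left(t \right)} = -9 + 3 \cdot 11 = -9 + 33 = 24$)
$X{\left(x \right)} = - 8 x \left(x + \frac{1}{-4 + x}\right)^{2}$ ($X{\left(x \right)} = x \left(-8\right) \left(\frac{1}{-4 + x} + x\right)^{2} = - 8 x \left(x + \frac{1}{-4 + x}\right)^{2}$)
$\left(X{\left(20 \right)} + F{\left(2 \right)}\right)^{2} = \left(\left(-8\right) 20 \frac{1}{\left(-4 + 20\right)^{2}} \left(1 + 20^{2} - 80\right)^{2} + 24\right)^{2} = \left(\left(-8\right) 20 \cdot \frac{1}{256} \left(1 + 400 - 80\right)^{2} + 24\right)^{2} = \left(\left(-8\right) 20 \cdot \frac{1}{256} \cdot 321^{2} + 24\right)^{2} = \left(\left(-8\right) 20 \cdot \frac{1}{256} \cdot 103041 + 24\right)^{2} = \left(- \frac{515205}{8} + 24\right)^{2} = \left(- \frac{515013}{8}\right)^{2} = \frac{265238390169}{64}$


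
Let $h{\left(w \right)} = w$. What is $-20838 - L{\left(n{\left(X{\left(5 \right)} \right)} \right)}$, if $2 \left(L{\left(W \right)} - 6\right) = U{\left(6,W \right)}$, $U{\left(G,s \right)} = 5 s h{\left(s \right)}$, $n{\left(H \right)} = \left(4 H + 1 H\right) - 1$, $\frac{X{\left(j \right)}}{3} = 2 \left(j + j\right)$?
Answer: $- \frac{488693}{2} \approx -2.4435 \cdot 10^{5}$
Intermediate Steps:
$X{\left(j \right)} = 12 j$ ($X{\left(j \right)} = 3 \cdot 2 \left(j + j\right) = 3 \cdot 2 \cdot 2 j = 3 \cdot 4 j = 12 j$)
$n{\left(H \right)} = -1 + 5 H$ ($n{\left(H \right)} = \left(4 H + H\right) - 1 = 5 H - 1 = -1 + 5 H$)
$U{\left(G,s \right)} = 5 s^{2}$ ($U{\left(G,s \right)} = 5 s s = 5 s^{2}$)
$L{\left(W \right)} = 6 + \frac{5 W^{2}}{2}$
$-20838 - L{\left(n{\left(X{\left(5 \right)} \right)} \right)} = -20838 - \left(6 + \frac{5 \left(-1 + 5 \cdot 12 \cdot 5\right)^{2}}{2}\right) = -20838 - \left(6 + \frac{5 \left(-1 + 5 \cdot 60\right)^{2}}{2}\right) = -20838 - \left(6 + \frac{5 \left(-1 + 300\right)^{2}}{2}\right) = -20838 - \left(6 + \frac{5 \cdot 299^{2}}{2}\right) = -20838 - \left(6 + \frac{5}{2} \cdot 89401\right) = -20838 - \left(6 + \frac{447005}{2}\right) = -20838 - \frac{447017}{2} = - \frac{488693}{2}$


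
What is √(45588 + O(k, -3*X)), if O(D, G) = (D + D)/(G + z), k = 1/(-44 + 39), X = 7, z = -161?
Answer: √9437856155/455 ≈ 213.51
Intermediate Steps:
k = -⅕ (k = 1/(-5) = -⅕ ≈ -0.20000)
O(D, G) = 2*D/(-161 + G) (O(D, G) = (D + D)/(G - 161) = (2*D)/(-161 + G) = 2*D/(-161 + G))
√(45588 + O(k, -3*X)) = √(45588 + 2*(-⅕)/(-161 - 3*7)) = √(45588 + 2*(-⅕)/(-161 - 21)) = √(45588 + 2*(-⅕)/(-182)) = √(45588 + 2*(-⅕)*(-1/182)) = √(45588 + 1/455) = √(20742541/455) = √9437856155/455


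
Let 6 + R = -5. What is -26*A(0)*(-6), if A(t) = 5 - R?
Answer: 2496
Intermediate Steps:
R = -11 (R = -6 - 5 = -11)
A(t) = 16 (A(t) = 5 - 1*(-11) = 5 + 11 = 16)
-26*A(0)*(-6) = -26*16*(-6) = -416*(-6) = 2496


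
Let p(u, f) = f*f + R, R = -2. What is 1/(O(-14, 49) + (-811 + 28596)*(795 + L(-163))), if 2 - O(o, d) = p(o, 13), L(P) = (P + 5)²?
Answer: 1/715713650 ≈ 1.3972e-9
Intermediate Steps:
L(P) = (5 + P)²
p(u, f) = -2 + f² (p(u, f) = f*f - 2 = f² - 2 = -2 + f²)
O(o, d) = -165 (O(o, d) = 2 - (-2 + 13²) = 2 - (-2 + 169) = 2 - 1*167 = 2 - 167 = -165)
1/(O(-14, 49) + (-811 + 28596)*(795 + L(-163))) = 1/(-165 + (-811 + 28596)*(795 + (5 - 163)²)) = 1/(-165 + 27785*(795 + (-158)²)) = 1/(-165 + 27785*(795 + 24964)) = 1/(-165 + 27785*25759) = 1/(-165 + 715713815) = 1/715713650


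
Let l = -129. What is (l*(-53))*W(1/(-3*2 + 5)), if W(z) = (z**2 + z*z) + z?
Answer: 6837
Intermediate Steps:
W(z) = z + 2*z**2 (W(z) = (z**2 + z**2) + z = 2*z**2 + z = z + 2*z**2)
(l*(-53))*W(1/(-3*2 + 5)) = (-129*(-53))*((1 + 2/(-3*2 + 5))/(-3*2 + 5)) = 6837*((1 + 2/(-6 + 5))/(-6 + 5)) = 6837*((1 + 2/(-1))/(-1)) = 6837*(-(1 + 2*(-1))) = 6837*(-(1 - 2)) = 6837*(-1*(-1)) = 6837*1 = 6837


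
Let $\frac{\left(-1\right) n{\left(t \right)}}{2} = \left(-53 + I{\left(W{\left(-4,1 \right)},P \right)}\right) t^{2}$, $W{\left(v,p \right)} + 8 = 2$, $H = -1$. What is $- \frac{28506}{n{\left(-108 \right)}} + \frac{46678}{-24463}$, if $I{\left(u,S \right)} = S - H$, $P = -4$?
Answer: $- \frac{10279331297}{5326280064} \approx -1.9299$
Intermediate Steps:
$W{\left(v,p \right)} = -6$ ($W{\left(v,p \right)} = -8 + 2 = -6$)
$I{\left(u,S \right)} = 1 + S$ ($I{\left(u,S \right)} = S - -1 = S + 1 = 1 + S$)
$n{\left(t \right)} = 112 t^{2}$ ($n{\left(t \right)} = - 2 \left(-53 + \left(1 - 4\right)\right) t^{2} = - 2 \left(-53 - 3\right) t^{2} = - 2 \left(- 56 t^{2}\right) = 112 t^{2}$)
$- \frac{28506}{n{\left(-108 \right)}} + \frac{46678}{-24463} = - \frac{28506}{112 \left(-108\right)^{2}} + \frac{46678}{-24463} = - \frac{28506}{112 \cdot 11664} + 46678 \left(- \frac{1}{24463}\right) = - \frac{28506}{1306368} - \frac{46678}{24463} = \left(-28506\right) \frac{1}{1306368} - \frac{46678}{24463} = - \frac{4751}{217728} - \frac{46678}{24463} = - \frac{10279331297}{5326280064}$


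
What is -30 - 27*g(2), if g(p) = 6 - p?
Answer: -138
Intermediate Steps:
-30 - 27*g(2) = -30 - 27*(6 - 1*2) = -30 - 27*(6 - 2) = -30 - 27*4 = -30 - 108 = -138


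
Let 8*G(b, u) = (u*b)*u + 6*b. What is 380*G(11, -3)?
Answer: 15675/2 ≈ 7837.5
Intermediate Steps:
G(b, u) = 3*b/4 + b*u**2/8 (G(b, u) = ((u*b)*u + 6*b)/8 = ((b*u)*u + 6*b)/8 = (b*u**2 + 6*b)/8 = (6*b + b*u**2)/8 = 3*b/4 + b*u**2/8)
380*G(11, -3) = 380*((1/8)*11*(6 + (-3)**2)) = 380*((1/8)*11*(6 + 9)) = 380*((1/8)*11*15) = 380*(165/8) = 15675/2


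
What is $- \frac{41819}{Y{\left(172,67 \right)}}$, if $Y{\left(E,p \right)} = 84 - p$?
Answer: $- \frac{41819}{17} \approx -2459.9$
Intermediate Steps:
$- \frac{41819}{Y{\left(172,67 \right)}} = - \frac{41819}{84 - 67} = - \frac{41819}{17}$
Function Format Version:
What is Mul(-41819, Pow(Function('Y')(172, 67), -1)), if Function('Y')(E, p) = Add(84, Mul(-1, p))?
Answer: Rational(-41819, 17) ≈ -2459.9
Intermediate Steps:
Mul(-41819, Pow(Function('Y')(172, 67), -1)) = Mul(-41819, Pow(Add(84, Mul(-1, 67)), -1)) = Mul(-41819, Pow(Add(84, -67), -1)) = Mul(-41819, Pow(17, -1)) = Mul(-41819, Rational(1, 17)) = Rational(-41819, 17)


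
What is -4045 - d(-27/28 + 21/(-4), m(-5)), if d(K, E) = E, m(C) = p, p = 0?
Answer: -4045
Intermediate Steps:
m(C) = 0
-4045 - d(-27/28 + 21/(-4), m(-5)) = -4045 - 1*0 = -4045 + 0 = -4045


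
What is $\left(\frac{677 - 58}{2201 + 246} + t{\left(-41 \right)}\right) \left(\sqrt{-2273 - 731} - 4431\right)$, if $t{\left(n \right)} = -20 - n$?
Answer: $- \frac{230438586}{2447} + \frac{104012 i \sqrt{751}}{2447} \approx -94172.0 + 1164.8 i$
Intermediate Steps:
$\left(\frac{677 - 58}{2201 + 246} + t{\left(-41 \right)}\right) \left(\sqrt{-2273 - 731} - 4431\right) = \left(\frac{677 - 58}{2201 + 246} - -21\right) \left(\sqrt{-2273 - 731} - 4431\right) = \left(\frac{619}{2447} + \left(-20 + 41\right)\right) \left(\sqrt{-3004} - 4431\right) = \left(619 \cdot \frac{1}{2447} + 21\right) \left(2 i \sqrt{751} - 4431\right) = \left(\frac{619}{2447} + 21\right) \left(-4431 + 2 i \sqrt{751}\right) = \frac{52006 \left(-4431 + 2 i \sqrt{751}\right)}{2447} = - \frac{230438586}{2447} + \frac{104012 i \sqrt{751}}{2447}$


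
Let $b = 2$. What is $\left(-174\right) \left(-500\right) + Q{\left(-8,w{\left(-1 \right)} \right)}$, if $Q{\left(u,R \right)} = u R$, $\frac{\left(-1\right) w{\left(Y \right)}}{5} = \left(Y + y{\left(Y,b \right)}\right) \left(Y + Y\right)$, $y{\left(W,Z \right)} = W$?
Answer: $87160$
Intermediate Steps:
$w{\left(Y \right)} = - 20 Y^{2}$ ($w{\left(Y \right)} = - 5 \left(Y + Y\right) \left(Y + Y\right) = - 5 \cdot 2 Y 2 Y = - 5 \cdot 4 Y^{2} = - 20 Y^{2}$)
$Q{\left(u,R \right)} = R u$
$\left(-174\right) \left(-500\right) + Q{\left(-8,w{\left(-1 \right)} \right)} = \left(-174\right) \left(-500\right) + - 20 \left(-1\right)^{2} \left(-8\right) = 87000 + \left(-20\right) 1 \left(-8\right) = 87000 - -160 = 87000 + 160 = 87160$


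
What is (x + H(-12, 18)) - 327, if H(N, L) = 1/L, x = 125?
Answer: -3635/18 ≈ -201.94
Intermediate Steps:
(x + H(-12, 18)) - 327 = (125 + 1/18) - 327 = 2251/18 - 327 = -3635/18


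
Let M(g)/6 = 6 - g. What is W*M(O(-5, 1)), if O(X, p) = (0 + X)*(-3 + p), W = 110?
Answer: -2640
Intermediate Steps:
O(X, p) = X*(-3 + p)
M(g) = 36 - 6*g (M(g) = 6*(6 - g) = 36 - 6*g)
W*M(O(-5, 1)) = 110*(36 - (-30)*(-3 + 1)) = 110*(36 - (-30)*(-2)) = 110*(36 - 6*10) = 110*(36 - 60) = 110*(-24) = -2640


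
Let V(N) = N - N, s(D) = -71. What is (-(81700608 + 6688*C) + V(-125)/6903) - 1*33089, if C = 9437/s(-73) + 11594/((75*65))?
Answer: -27987897313837/346125 ≈ -8.0861e+7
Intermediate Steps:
V(N) = 0
C = -45182201/346125 (C = 9437/(-71) + 11594/((75*65)) = 9437*(-1/71) + 11594/4875 = -9437/71 + 11594*(1/4875) = -9437/71 + 11594/4875 = -45182201/346125 ≈ -130.54)
(-(81700608 + 6688*C) + V(-125)/6903) - 1*33089 = (-6688/(1/(12216 - 45182201/346125)) + 0/6903) - 1*33089 = (-6688/(1/(4183080799/346125)) + 0*(1/6903)) - 33089 = (-6688/346125/4183080799 + 0) - 33089 = (-6688*4183080799/346125 + 0) - 33089 = (-27976444383712/346125 + 0) - 33089 = -27976444383712/346125 - 33089 = -27987897313837/346125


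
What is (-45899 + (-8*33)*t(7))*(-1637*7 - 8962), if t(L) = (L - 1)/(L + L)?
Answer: 6577297785/7 ≈ 9.3961e+8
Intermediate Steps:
t(L) = (-1 + L)/(2*L) (t(L) = (-1 + L)/((2*L)) = (-1 + L)*(1/(2*L)) = (-1 + L)/(2*L))
(-45899 + (-8*33)*t(7))*(-1637*7 - 8962) = (-45899 + (-8*33)*((1/2)*(-1 + 7)/7))*(-1637*7 - 8962) = (-45899 - 132*6/7)*(-11459 - 8962) = (-45899 - 264*3/7)*(-20421) = (-45899 - 792/7)*(-20421) = -322085/7*(-20421) = 6577297785/7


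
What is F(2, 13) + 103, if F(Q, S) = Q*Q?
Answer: 107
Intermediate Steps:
F(Q, S) = Q²
F(2, 13) + 103 = 2² + 103 = 4 + 103 = 107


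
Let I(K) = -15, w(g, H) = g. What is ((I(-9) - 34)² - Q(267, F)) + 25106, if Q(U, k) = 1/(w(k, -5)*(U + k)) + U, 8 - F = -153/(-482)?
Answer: 13354848086516/490266091 ≈ 27240.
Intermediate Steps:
F = 3703/482 (F = 8 - (-153)/(-482) = 8 - (-153)*(-1)/482 = 8 - 1*153/482 = 8 - 153/482 = 3703/482 ≈ 7.6826)
Q(U, k) = U + 1/(k*(U + k)) (Q(U, k) = 1/(k*(U + k)) + U = U + 1/(k*(U + k)))
((I(-9) - 34)² - Q(267, F)) + 25106 = ((-15 - 34)² - (1 + 267*(3703/482)² + (3703/482)*267²)/(3703/482*(267 + 3703/482))) + 25106 = ((-49)² - 482*(1 + 267*(13712209/232324) + (3703/482)*71289)/(3703*132397/482)) + 25106 = (2401 - 482*482*(1 + 3661159803/232324 + 263983167/482)/(3703*132397)) + 25106 = (2401 - 482*482*130901278621/(3703*132397*232324)) + 25106 = (2401 - 1*130901278621/490266091) + 25106 = (2401 - 130901278621/490266091) + 25106 = 1046227605870/490266091 + 25106 = 13354848086516/490266091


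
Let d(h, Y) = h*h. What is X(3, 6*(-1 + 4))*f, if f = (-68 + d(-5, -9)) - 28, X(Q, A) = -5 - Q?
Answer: 568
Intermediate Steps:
d(h, Y) = h²
f = -71 (f = (-68 + (-5)²) - 28 = (-68 + 25) - 28 = -43 - 28 = -71)
X(3, 6*(-1 + 4))*f = (-5 - 1*3)*(-71) = (-5 - 3)*(-71) = -8*(-71) = 568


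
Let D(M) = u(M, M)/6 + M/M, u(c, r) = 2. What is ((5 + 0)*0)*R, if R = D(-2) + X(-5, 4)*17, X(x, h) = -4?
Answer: 0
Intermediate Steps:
D(M) = 4/3 (D(M) = 2/6 + M/M = 2*(⅙) + 1 = ⅓ + 1 = 4/3)
R = -200/3 (R = 4/3 - 4*17 = 4/3 - 68 = -200/3 ≈ -66.667)
((5 + 0)*0)*R = ((5 + 0)*0)*(-200/3) = (5*0)*(-200/3) = 0*(-200/3) = 0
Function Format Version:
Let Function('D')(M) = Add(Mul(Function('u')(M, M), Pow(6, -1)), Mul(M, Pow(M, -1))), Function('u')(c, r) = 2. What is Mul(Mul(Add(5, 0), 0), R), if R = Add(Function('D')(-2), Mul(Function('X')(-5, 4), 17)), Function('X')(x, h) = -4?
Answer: 0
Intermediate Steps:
Function('D')(M) = Rational(4, 3) (Function('D')(M) = Add(Mul(2, Pow(6, -1)), Mul(M, Pow(M, -1))) = Add(Mul(2, Rational(1, 6)), 1) = Add(Rational(1, 3), 1) = Rational(4, 3))
R = Rational(-200, 3) (R = Add(Rational(4, 3), Mul(-4, 17)) = Add(Rational(4, 3), -68) = Rational(-200, 3) ≈ -66.667)
Mul(Mul(Add(5, 0), 0), R) = Mul(Mul(Add(5, 0), 0), Rational(-200, 3)) = Mul(Mul(5, 0), Rational(-200, 3)) = Mul(0, Rational(-200, 3)) = 0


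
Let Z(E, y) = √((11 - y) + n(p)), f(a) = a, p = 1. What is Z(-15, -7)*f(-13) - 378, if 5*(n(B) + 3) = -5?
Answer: -378 - 13*√14 ≈ -426.64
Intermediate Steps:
n(B) = -4 (n(B) = -3 + (⅕)*(-5) = -3 - 1 = -4)
Z(E, y) = √(7 - y) (Z(E, y) = √((11 - y) - 4) = √(7 - y))
Z(-15, -7)*f(-13) - 378 = √(7 - 1*(-7))*(-13) - 378 = √(7 + 7)*(-13) - 378 = √14*(-13) - 378 = -13*√14 - 378 = -378 - 13*√14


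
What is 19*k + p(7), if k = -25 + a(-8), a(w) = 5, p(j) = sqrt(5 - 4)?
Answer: -379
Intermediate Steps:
p(j) = 1 (p(j) = sqrt(1) = 1)
k = -20 (k = -25 + 5 = -20)
19*k + p(7) = 19*(-20) + 1 = -380 + 1 = -379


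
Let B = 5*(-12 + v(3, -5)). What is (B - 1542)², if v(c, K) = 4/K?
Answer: 2579236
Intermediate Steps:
B = -64 (B = 5*(-12 + 4/(-5)) = 5*(-12 + 4*(-⅕)) = 5*(-12 - ⅘) = 5*(-64/5) = -64)
(B - 1542)² = (-64 - 1542)² = (-1606)² = 2579236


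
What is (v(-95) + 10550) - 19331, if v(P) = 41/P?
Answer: -834236/95 ≈ -8781.4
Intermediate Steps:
(v(-95) + 10550) - 19331 = (41/(-95) + 10550) - 19331 = (41*(-1/95) + 10550) - 19331 = (-41/95 + 10550) - 19331 = 1002209/95 - 19331 = -834236/95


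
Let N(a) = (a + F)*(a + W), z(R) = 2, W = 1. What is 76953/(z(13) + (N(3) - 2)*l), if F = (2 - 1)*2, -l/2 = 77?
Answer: -76953/2770 ≈ -27.781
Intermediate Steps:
l = -154 (l = -2*77 = -154)
F = 2 (F = 1*2 = 2)
N(a) = (1 + a)*(2 + a) (N(a) = (a + 2)*(a + 1) = (2 + a)*(1 + a) = (1 + a)*(2 + a))
76953/(z(13) + (N(3) - 2)*l) = 76953/(2 + ((2 + 3**2 + 3*3) - 2)*(-154)) = 76953/(2 + ((2 + 9 + 9) - 2)*(-154)) = 76953/(2 + (20 - 2)*(-154)) = 76953/(2 + 18*(-154)) = 76953/(2 - 2772) = 76953/(-2770) = 76953*(-1/2770) = -76953/2770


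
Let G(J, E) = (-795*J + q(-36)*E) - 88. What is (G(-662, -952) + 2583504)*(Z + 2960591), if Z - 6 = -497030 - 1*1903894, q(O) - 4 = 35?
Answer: 1719638946994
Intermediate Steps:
q(O) = 39 (q(O) = 4 + 35 = 39)
Z = -2400918 (Z = 6 + (-497030 - 1*1903894) = 6 + (-497030 - 1903894) = 6 - 2400924 = -2400918)
G(J, E) = -88 - 795*J + 39*E (G(J, E) = (-795*J + 39*E) - 88 = -88 - 795*J + 39*E)
(G(-662, -952) + 2583504)*(Z + 2960591) = ((-88 - 795*(-662) + 39*(-952)) + 2583504)*(-2400918 + 2960591) = ((-88 + 526290 - 37128) + 2583504)*559673 = (489074 + 2583504)*559673 = 3072578*559673 = 1719638946994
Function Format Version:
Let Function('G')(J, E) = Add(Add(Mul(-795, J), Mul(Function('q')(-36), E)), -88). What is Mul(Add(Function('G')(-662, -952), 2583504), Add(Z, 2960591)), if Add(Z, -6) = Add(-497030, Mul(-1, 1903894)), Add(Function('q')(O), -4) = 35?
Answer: 1719638946994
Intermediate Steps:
Function('q')(O) = 39 (Function('q')(O) = Add(4, 35) = 39)
Z = -2400918 (Z = Add(6, Add(-497030, Mul(-1, 1903894))) = Add(6, Add(-497030, -1903894)) = Add(6, -2400924) = -2400918)
Function('G')(J, E) = Add(-88, Mul(-795, J), Mul(39, E)) (Function('G')(J, E) = Add(Add(Mul(-795, J), Mul(39, E)), -88) = Add(-88, Mul(-795, J), Mul(39, E)))
Mul(Add(Function('G')(-662, -952), 2583504), Add(Z, 2960591)) = Mul(Add(Add(-88, Mul(-795, -662), Mul(39, -952)), 2583504), Add(-2400918, 2960591)) = Mul(Add(Add(-88, 526290, -37128), 2583504), 559673) = Mul(Add(489074, 2583504), 559673) = Mul(3072578, 559673) = 1719638946994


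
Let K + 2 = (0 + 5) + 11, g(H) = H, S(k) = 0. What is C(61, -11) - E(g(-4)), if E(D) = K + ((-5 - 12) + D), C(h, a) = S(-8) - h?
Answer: -54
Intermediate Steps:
K = 14 (K = -2 + ((0 + 5) + 11) = -2 + (5 + 11) = -2 + 16 = 14)
C(h, a) = -h (C(h, a) = 0 - h = -h)
E(D) = -3 + D (E(D) = 14 + ((-5 - 12) + D) = 14 + (-17 + D) = -3 + D)
C(61, -11) - E(g(-4)) = -1*61 - (-3 - 4) = -61 - 1*(-7) = -61 + 7 = -54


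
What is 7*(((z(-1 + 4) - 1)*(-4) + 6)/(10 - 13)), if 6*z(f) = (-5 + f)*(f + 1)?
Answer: -322/9 ≈ -35.778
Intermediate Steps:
z(f) = (1 + f)*(-5 + f)/6 (z(f) = ((-5 + f)*(f + 1))/6 = ((-5 + f)*(1 + f))/6 = ((1 + f)*(-5 + f))/6 = (1 + f)*(-5 + f)/6)
7*(((z(-1 + 4) - 1)*(-4) + 6)/(10 - 13)) = 7*((((-⅚ - 2*(-1 + 4)/3 + (-1 + 4)²/6) - 1)*(-4) + 6)/(10 - 13)) = 7*((((-⅚ - ⅔*3 + (⅙)*3²) - 1)*(-4) + 6)/(-3)) = 7*((((-⅚ - 2 + (⅙)*9) - 1)*(-4) + 6)*(-⅓)) = 7*((((-⅚ - 2 + 3/2) - 1)*(-4) + 6)*(-⅓)) = 7*(((-4/3 - 1)*(-4) + 6)*(-⅓)) = 7*((-7/3*(-4) + 6)*(-⅓)) = 7*((28/3 + 6)*(-⅓)) = 7*((46/3)*(-⅓)) = 7*(-46/9) = -322/9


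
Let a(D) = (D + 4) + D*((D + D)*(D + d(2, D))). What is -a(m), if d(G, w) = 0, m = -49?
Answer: 235343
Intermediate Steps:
a(D) = 4 + D + 2*D**3 (a(D) = (D + 4) + D*((D + D)*(D + 0)) = (4 + D) + D*((2*D)*D) = (4 + D) + D*(2*D**2) = (4 + D) + 2*D**3 = 4 + D + 2*D**3)
-a(m) = -(4 - 49 + 2*(-49)**3) = -(4 - 49 + 2*(-117649)) = -(4 - 49 - 235298) = -1*(-235343) = 235343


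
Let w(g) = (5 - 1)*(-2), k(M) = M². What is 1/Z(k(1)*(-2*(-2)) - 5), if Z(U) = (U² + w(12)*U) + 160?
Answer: 1/169 ≈ 0.0059172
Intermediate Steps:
w(g) = -8 (w(g) = 4*(-2) = -8)
Z(U) = 160 + U² - 8*U (Z(U) = (U² - 8*U) + 160 = 160 + U² - 8*U)
1/Z(k(1)*(-2*(-2)) - 5) = 1/(160 + (1²*(-2*(-2)) - 5)² - 8*(1²*(-2*(-2)) - 5)) = 1/(160 + (1*4 - 5)² - 8*(1*4 - 5)) = 1/(160 + (4 - 5)² - 8*(4 - 5)) = 1/(160 + (-1)² - 8*(-1)) = 1/(160 + 1 + 8) = 1/169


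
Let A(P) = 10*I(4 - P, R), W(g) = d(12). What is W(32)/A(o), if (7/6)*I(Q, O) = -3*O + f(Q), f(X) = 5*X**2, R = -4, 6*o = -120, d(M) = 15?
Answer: 7/11568 ≈ 0.00060512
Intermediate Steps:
o = -20 (o = (1/6)*(-120) = -20)
W(g) = 15
I(Q, O) = -18*O/7 + 30*Q**2/7 (I(Q, O) = 6*(-3*O + 5*Q**2)/7 = -18*O/7 + 30*Q**2/7)
A(P) = 720/7 + 300*(4 - P)**2/7 (A(P) = 10*(-18/7*(-4) + 30*(4 - P)**2/7) = 10*(72/7 + 30*(4 - P)**2/7) = 720/7 + 300*(4 - P)**2/7)
W(32)/A(o) = 15/(720/7 + 300*(-4 - 20)**2/7) = 15/(720/7 + (300/7)*(-24)**2) = 15/(720/7 + (300/7)*576) = 15/(720/7 + 172800/7) = 15/(173520/7) = 15*(7/173520) = 7/11568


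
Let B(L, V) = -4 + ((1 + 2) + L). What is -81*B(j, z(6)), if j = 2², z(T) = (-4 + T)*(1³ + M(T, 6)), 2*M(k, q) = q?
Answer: -243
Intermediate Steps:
M(k, q) = q/2
z(T) = -16 + 4*T (z(T) = (-4 + T)*(1³ + (½)*6) = (-4 + T)*(1 + 3) = (-4 + T)*4 = -16 + 4*T)
j = 4
B(L, V) = -1 + L (B(L, V) = -4 + (3 + L) = -1 + L)
-81*B(j, z(6)) = -81*(-1 + 4) = -81*3 = -243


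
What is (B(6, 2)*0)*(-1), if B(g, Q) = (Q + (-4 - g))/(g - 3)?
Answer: 0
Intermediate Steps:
B(g, Q) = (-4 + Q - g)/(-3 + g)
(B(6, 2)*0)*(-1) = (((-4 + 2 - 1*6)/(-3 + 6))*0)*(-1) = (((-4 + 2 - 6)/3)*0)*(-1) = (((⅓)*(-8))*0)*(-1) = -8/3*0*(-1) = 0*(-1) = 0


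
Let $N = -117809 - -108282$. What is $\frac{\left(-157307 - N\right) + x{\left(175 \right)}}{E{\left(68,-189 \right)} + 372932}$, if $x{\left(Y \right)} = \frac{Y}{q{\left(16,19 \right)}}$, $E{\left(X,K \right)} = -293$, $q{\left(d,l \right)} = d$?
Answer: $- \frac{2364305}{5962224} \approx -0.39655$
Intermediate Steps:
$x{\left(Y \right)} = \frac{Y}{16}$
$N = -9527$ ($N = -117809 + 108282 = -9527$)
$\frac{\left(-157307 - N\right) + x{\left(175 \right)}}{E{\left(68,-189 \right)} + 372932} = \frac{\left(-157307 - -9527\right) + \frac{1}{16} \cdot 175}{-293 + 372932} = \frac{\left(-157307 + 9527\right) + \frac{175}{16}}{372639} = \left(-147780 + \frac{175}{16}\right) \frac{1}{372639} = \left(- \frac{2364305}{16}\right) \frac{1}{372639} = - \frac{2364305}{5962224}$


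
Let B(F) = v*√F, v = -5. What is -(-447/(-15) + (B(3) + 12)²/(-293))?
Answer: -42562/1465 - 120*√3/293 ≈ -29.762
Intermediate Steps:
B(F) = -5*√F
-(-447/(-15) + (B(3) + 12)²/(-293)) = -(-447/(-15) + (-5*√3 + 12)²/(-293)) = -(-447*(-1/15) + (12 - 5*√3)²*(-1/293)) = -(149/5 - (12 - 5*√3)²/293) = -149/5 + (12 - 5*√3)²/293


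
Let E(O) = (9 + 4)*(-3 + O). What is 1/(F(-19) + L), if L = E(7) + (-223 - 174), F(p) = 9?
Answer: -1/336 ≈ -0.0029762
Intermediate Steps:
E(O) = -39 + 13*O (E(O) = 13*(-3 + O) = -39 + 13*O)
L = -345 (L = (-39 + 13*7) + (-223 - 174) = (-39 + 91) - 397 = 52 - 397 = -345)
1/(F(-19) + L) = 1/(9 - 345) = 1/(-336) = -1/336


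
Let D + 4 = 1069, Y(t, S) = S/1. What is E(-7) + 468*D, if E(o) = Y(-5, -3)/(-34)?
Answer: 16946283/34 ≈ 4.9842e+5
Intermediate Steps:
Y(t, S) = S (Y(t, S) = S*1 = S)
D = 1065 (D = -4 + 1069 = 1065)
E(o) = 3/34 (E(o) = -3/(-34) = -3*(-1/34) = 3/34)
E(-7) + 468*D = 3/34 + 468*1065 = 3/34 + 498420 = 16946283/34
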